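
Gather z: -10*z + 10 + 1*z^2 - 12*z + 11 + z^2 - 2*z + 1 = 2*z^2 - 24*z + 22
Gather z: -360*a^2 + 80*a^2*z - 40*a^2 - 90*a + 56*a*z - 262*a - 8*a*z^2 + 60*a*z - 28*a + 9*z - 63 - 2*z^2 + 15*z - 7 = -400*a^2 - 380*a + z^2*(-8*a - 2) + z*(80*a^2 + 116*a + 24) - 70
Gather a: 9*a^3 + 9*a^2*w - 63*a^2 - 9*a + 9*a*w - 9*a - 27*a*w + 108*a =9*a^3 + a^2*(9*w - 63) + a*(90 - 18*w)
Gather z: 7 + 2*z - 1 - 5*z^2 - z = -5*z^2 + z + 6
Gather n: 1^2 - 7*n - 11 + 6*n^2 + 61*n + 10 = 6*n^2 + 54*n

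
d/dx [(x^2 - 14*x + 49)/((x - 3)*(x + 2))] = (13*x^2 - 110*x + 133)/(x^4 - 2*x^3 - 11*x^2 + 12*x + 36)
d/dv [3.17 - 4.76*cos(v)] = 4.76*sin(v)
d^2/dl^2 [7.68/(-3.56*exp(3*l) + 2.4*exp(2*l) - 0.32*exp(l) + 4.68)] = (-7.68*(10.68*exp(2*l) - 4.8*exp(l) + 0.32)*(21.36*exp(2*l) - 9.6*exp(l) + 0.64)*exp(l) + (246.0672*exp(2*l) - 73.728*exp(l) + 2.4576)*(3.56*exp(3*l) - 2.4*exp(2*l) + 0.32*exp(l) - 4.68))*exp(l)/(3.56*exp(3*l) - 2.4*exp(2*l) + 0.32*exp(l) - 4.68)^3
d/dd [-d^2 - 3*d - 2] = -2*d - 3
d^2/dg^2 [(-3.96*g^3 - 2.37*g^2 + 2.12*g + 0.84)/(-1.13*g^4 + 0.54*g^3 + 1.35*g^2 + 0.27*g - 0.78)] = (10.113048*g^9 + 18.157518*g^8 - 4.91550000000001*g^7 + 19.000182*g^6 - 47.483172*g^5 - 25.219404*g^4 + 42.654342*g^3 - 1.781244*g^2 - 2.898504*g + 0.09936)/(1.442897*g^12 - 2.068578*g^11 - 4.182921*g^10 + 3.750867*g^9 + 8.973765*g^8 - 3.573072*g^7 - 9.85122*g^6 + 0.389529*g^5 + 6.714225*g^4 + 0.700569*g^3 - 2.293434*g^2 - 0.492804*g + 0.474552)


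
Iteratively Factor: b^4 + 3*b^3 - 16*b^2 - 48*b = (b + 4)*(b^3 - b^2 - 12*b) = (b + 3)*(b + 4)*(b^2 - 4*b) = b*(b + 3)*(b + 4)*(b - 4)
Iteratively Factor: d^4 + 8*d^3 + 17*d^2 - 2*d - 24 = (d - 1)*(d^3 + 9*d^2 + 26*d + 24) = (d - 1)*(d + 3)*(d^2 + 6*d + 8) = (d - 1)*(d + 2)*(d + 3)*(d + 4)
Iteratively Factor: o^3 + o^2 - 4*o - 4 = (o + 2)*(o^2 - o - 2) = (o - 2)*(o + 2)*(o + 1)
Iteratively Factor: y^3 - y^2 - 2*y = (y)*(y^2 - y - 2) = y*(y - 2)*(y + 1)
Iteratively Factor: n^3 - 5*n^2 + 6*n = (n - 2)*(n^2 - 3*n) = n*(n - 2)*(n - 3)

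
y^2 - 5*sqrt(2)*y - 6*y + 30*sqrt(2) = (y - 6)*(y - 5*sqrt(2))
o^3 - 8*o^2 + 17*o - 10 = (o - 5)*(o - 2)*(o - 1)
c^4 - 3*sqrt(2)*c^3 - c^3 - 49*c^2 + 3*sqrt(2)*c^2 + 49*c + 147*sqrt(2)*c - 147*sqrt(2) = (c - 7)*(c - 1)*(c + 7)*(c - 3*sqrt(2))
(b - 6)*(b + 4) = b^2 - 2*b - 24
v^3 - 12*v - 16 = (v - 4)*(v + 2)^2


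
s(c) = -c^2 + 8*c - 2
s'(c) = 8 - 2*c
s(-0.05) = -2.40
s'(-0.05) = 8.10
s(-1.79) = -19.52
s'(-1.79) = 11.58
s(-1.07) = -11.70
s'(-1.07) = 10.14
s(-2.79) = -32.10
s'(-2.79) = 13.58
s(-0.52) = -6.43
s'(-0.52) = 9.04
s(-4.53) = -58.76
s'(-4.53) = 17.06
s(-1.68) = -18.26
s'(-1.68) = 11.36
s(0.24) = -0.14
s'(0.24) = 7.52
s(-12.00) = -242.00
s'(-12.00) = 32.00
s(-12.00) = -242.00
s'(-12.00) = 32.00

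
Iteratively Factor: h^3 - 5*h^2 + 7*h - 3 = (h - 1)*(h^2 - 4*h + 3) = (h - 3)*(h - 1)*(h - 1)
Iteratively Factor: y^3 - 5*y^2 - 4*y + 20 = (y - 2)*(y^2 - 3*y - 10) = (y - 5)*(y - 2)*(y + 2)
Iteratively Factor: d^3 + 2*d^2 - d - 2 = (d + 1)*(d^2 + d - 2) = (d + 1)*(d + 2)*(d - 1)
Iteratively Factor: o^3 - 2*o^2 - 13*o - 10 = (o - 5)*(o^2 + 3*o + 2) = (o - 5)*(o + 2)*(o + 1)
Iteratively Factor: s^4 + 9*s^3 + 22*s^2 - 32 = (s - 1)*(s^3 + 10*s^2 + 32*s + 32) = (s - 1)*(s + 2)*(s^2 + 8*s + 16) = (s - 1)*(s + 2)*(s + 4)*(s + 4)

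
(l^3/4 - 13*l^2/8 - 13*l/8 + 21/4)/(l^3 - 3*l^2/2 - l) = (-2*l^3 + 13*l^2 + 13*l - 42)/(4*l*(-2*l^2 + 3*l + 2))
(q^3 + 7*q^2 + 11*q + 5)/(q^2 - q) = (q^3 + 7*q^2 + 11*q + 5)/(q*(q - 1))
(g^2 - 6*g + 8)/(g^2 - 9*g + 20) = (g - 2)/(g - 5)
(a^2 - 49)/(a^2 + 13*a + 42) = (a - 7)/(a + 6)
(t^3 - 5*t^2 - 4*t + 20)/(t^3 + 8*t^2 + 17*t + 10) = (t^2 - 7*t + 10)/(t^2 + 6*t + 5)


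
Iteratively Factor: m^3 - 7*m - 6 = (m + 1)*(m^2 - m - 6) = (m + 1)*(m + 2)*(m - 3)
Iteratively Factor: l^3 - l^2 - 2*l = (l - 2)*(l^2 + l) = (l - 2)*(l + 1)*(l)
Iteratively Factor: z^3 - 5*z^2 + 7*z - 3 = (z - 3)*(z^2 - 2*z + 1) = (z - 3)*(z - 1)*(z - 1)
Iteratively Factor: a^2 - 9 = (a + 3)*(a - 3)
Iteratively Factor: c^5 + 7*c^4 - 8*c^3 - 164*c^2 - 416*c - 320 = (c + 2)*(c^4 + 5*c^3 - 18*c^2 - 128*c - 160) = (c + 2)*(c + 4)*(c^3 + c^2 - 22*c - 40) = (c + 2)*(c + 4)^2*(c^2 - 3*c - 10) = (c - 5)*(c + 2)*(c + 4)^2*(c + 2)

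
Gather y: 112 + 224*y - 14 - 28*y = 196*y + 98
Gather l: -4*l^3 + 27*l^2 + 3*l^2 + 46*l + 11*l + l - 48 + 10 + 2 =-4*l^3 + 30*l^2 + 58*l - 36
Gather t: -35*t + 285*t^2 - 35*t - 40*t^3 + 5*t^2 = -40*t^3 + 290*t^2 - 70*t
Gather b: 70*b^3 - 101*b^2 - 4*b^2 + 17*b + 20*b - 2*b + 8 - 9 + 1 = 70*b^3 - 105*b^2 + 35*b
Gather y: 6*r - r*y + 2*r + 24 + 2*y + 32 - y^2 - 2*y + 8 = -r*y + 8*r - y^2 + 64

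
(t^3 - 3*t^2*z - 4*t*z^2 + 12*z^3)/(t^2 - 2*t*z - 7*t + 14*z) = (t^2 - t*z - 6*z^2)/(t - 7)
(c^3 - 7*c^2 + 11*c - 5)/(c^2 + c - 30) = (c^2 - 2*c + 1)/(c + 6)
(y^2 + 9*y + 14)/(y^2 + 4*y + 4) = (y + 7)/(y + 2)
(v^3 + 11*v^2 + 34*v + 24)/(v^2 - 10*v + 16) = (v^3 + 11*v^2 + 34*v + 24)/(v^2 - 10*v + 16)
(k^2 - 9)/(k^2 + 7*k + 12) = (k - 3)/(k + 4)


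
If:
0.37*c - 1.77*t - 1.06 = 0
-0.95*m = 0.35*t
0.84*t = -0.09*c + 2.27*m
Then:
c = 2.28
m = 0.05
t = -0.12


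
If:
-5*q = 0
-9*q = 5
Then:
No Solution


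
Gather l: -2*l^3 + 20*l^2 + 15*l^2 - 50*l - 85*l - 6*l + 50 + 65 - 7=-2*l^3 + 35*l^2 - 141*l + 108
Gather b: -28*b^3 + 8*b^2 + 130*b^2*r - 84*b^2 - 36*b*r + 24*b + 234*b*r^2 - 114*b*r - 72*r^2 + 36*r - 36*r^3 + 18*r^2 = -28*b^3 + b^2*(130*r - 76) + b*(234*r^2 - 150*r + 24) - 36*r^3 - 54*r^2 + 36*r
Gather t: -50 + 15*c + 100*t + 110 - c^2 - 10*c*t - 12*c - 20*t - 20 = -c^2 + 3*c + t*(80 - 10*c) + 40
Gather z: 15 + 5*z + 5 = 5*z + 20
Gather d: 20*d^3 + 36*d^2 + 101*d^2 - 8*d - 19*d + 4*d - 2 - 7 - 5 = 20*d^3 + 137*d^2 - 23*d - 14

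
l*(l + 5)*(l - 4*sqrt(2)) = l^3 - 4*sqrt(2)*l^2 + 5*l^2 - 20*sqrt(2)*l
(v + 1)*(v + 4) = v^2 + 5*v + 4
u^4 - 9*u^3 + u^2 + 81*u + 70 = (u - 7)*(u - 5)*(u + 1)*(u + 2)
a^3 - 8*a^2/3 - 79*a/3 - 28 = (a - 7)*(a + 4/3)*(a + 3)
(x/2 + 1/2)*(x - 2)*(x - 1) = x^3/2 - x^2 - x/2 + 1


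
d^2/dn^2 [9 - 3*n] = 0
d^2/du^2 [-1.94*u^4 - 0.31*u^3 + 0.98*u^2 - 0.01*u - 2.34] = -23.28*u^2 - 1.86*u + 1.96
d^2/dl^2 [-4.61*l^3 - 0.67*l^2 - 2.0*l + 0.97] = -27.66*l - 1.34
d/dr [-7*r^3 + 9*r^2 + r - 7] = -21*r^2 + 18*r + 1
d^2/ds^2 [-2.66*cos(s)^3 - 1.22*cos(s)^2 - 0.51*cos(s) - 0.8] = 2.505*cos(s) + 2.44*cos(2*s) + 5.985*cos(3*s)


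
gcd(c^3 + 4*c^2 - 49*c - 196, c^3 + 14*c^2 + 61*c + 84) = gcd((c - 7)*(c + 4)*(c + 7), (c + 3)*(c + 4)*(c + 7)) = c^2 + 11*c + 28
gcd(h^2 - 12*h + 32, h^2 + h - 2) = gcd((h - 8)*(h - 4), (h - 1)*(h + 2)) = 1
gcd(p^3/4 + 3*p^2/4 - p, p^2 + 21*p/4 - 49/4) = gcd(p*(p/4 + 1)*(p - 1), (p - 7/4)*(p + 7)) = 1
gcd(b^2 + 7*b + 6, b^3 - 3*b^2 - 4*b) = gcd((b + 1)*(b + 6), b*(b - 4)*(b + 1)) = b + 1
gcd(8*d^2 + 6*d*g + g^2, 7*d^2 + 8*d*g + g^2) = 1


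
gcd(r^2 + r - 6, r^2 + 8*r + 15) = r + 3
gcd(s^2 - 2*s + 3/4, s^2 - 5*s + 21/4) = s - 3/2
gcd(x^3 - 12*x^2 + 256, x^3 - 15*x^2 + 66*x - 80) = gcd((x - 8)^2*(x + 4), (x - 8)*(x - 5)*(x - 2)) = x - 8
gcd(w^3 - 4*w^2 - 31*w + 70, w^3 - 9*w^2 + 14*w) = w^2 - 9*w + 14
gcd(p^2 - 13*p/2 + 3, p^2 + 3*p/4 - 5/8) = p - 1/2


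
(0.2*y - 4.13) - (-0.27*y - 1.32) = 0.47*y - 2.81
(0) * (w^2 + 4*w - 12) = 0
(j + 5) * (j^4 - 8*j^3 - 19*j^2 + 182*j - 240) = j^5 - 3*j^4 - 59*j^3 + 87*j^2 + 670*j - 1200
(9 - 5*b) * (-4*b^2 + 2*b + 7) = 20*b^3 - 46*b^2 - 17*b + 63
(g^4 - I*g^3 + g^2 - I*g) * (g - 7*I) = g^5 - 8*I*g^4 - 6*g^3 - 8*I*g^2 - 7*g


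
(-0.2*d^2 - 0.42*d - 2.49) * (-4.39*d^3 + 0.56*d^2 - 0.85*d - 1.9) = 0.878*d^5 + 1.7318*d^4 + 10.8659*d^3 - 0.6574*d^2 + 2.9145*d + 4.731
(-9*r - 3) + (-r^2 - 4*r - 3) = -r^2 - 13*r - 6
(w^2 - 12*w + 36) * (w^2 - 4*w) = w^4 - 16*w^3 + 84*w^2 - 144*w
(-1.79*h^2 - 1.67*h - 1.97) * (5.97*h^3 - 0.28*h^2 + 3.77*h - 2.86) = -10.6863*h^5 - 9.4687*h^4 - 18.0416*h^3 - 0.624899999999999*h^2 - 2.6507*h + 5.6342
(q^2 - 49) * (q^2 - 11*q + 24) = q^4 - 11*q^3 - 25*q^2 + 539*q - 1176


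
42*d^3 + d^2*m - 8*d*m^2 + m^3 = (-7*d + m)*(-3*d + m)*(2*d + m)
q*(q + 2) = q^2 + 2*q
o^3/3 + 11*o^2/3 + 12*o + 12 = (o/3 + 1)*(o + 2)*(o + 6)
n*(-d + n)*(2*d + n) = -2*d^2*n + d*n^2 + n^3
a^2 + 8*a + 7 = (a + 1)*(a + 7)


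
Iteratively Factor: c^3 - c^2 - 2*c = (c - 2)*(c^2 + c) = (c - 2)*(c + 1)*(c)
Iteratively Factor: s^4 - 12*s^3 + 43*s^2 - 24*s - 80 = (s - 4)*(s^3 - 8*s^2 + 11*s + 20) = (s - 5)*(s - 4)*(s^2 - 3*s - 4) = (s - 5)*(s - 4)^2*(s + 1)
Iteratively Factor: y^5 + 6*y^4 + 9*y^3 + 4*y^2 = (y + 1)*(y^4 + 5*y^3 + 4*y^2) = (y + 1)^2*(y^3 + 4*y^2) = (y + 1)^2*(y + 4)*(y^2) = y*(y + 1)^2*(y + 4)*(y)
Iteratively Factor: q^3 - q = (q + 1)*(q^2 - q) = q*(q + 1)*(q - 1)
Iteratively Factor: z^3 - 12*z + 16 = (z + 4)*(z^2 - 4*z + 4) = (z - 2)*(z + 4)*(z - 2)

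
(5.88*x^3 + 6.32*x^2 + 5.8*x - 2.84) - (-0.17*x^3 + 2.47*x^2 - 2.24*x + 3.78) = 6.05*x^3 + 3.85*x^2 + 8.04*x - 6.62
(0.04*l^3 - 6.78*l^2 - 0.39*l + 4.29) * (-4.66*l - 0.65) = -0.1864*l^4 + 31.5688*l^3 + 6.2244*l^2 - 19.7379*l - 2.7885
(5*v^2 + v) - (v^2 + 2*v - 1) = 4*v^2 - v + 1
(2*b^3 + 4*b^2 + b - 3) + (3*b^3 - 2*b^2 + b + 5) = 5*b^3 + 2*b^2 + 2*b + 2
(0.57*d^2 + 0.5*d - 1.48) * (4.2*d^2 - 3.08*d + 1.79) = 2.394*d^4 + 0.3444*d^3 - 6.7357*d^2 + 5.4534*d - 2.6492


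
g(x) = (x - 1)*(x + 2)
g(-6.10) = 29.11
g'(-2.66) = -4.32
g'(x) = 2*x + 1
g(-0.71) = -2.21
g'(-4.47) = -7.94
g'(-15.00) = -29.00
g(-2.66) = 2.42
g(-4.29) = 12.11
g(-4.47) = 13.51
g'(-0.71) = -0.42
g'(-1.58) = -2.16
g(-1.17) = -1.80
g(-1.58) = -1.08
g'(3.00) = 7.00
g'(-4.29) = -7.58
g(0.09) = -1.90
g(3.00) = 10.00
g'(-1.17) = -1.34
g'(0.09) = 1.18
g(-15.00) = 208.00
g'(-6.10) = -11.20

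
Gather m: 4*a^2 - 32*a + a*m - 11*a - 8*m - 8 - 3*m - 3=4*a^2 - 43*a + m*(a - 11) - 11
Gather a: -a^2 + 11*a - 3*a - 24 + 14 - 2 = -a^2 + 8*a - 12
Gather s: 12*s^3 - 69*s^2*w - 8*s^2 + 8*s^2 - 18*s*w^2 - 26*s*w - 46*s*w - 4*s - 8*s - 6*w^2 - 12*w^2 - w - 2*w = 12*s^3 - 69*s^2*w + s*(-18*w^2 - 72*w - 12) - 18*w^2 - 3*w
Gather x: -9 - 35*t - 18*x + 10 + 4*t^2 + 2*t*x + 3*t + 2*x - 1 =4*t^2 - 32*t + x*(2*t - 16)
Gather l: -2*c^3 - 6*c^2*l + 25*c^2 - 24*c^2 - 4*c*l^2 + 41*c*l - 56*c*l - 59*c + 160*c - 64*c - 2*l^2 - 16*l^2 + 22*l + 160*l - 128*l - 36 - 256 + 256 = -2*c^3 + c^2 + 37*c + l^2*(-4*c - 18) + l*(-6*c^2 - 15*c + 54) - 36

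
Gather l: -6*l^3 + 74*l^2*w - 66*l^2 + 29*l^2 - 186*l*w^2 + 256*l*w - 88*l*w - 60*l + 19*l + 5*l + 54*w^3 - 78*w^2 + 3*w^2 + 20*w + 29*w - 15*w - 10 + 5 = -6*l^3 + l^2*(74*w - 37) + l*(-186*w^2 + 168*w - 36) + 54*w^3 - 75*w^2 + 34*w - 5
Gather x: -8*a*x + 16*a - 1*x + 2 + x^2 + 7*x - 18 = 16*a + x^2 + x*(6 - 8*a) - 16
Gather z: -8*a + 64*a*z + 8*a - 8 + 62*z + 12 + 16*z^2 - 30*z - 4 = 16*z^2 + z*(64*a + 32)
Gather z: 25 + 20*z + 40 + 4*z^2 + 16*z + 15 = 4*z^2 + 36*z + 80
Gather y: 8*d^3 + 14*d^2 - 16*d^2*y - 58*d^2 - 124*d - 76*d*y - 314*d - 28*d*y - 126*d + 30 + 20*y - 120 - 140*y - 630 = 8*d^3 - 44*d^2 - 564*d + y*(-16*d^2 - 104*d - 120) - 720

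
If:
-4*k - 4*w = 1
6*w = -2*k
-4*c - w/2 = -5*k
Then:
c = -31/64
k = -3/8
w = 1/8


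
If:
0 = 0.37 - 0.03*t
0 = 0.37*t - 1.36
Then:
No Solution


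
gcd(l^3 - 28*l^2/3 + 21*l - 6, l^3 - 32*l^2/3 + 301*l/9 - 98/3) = l - 6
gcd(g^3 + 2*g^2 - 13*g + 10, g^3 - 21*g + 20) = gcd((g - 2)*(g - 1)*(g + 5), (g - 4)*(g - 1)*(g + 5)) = g^2 + 4*g - 5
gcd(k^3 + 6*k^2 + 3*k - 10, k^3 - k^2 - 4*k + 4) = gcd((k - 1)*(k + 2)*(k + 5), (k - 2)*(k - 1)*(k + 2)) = k^2 + k - 2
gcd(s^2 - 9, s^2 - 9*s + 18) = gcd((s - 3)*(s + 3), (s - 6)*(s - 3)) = s - 3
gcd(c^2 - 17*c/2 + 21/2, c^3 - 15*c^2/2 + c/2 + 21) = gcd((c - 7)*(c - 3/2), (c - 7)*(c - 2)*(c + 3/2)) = c - 7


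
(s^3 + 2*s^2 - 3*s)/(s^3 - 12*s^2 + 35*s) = (s^2 + 2*s - 3)/(s^2 - 12*s + 35)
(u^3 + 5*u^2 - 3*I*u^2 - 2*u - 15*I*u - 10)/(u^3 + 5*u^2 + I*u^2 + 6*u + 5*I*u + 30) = (u - I)/(u + 3*I)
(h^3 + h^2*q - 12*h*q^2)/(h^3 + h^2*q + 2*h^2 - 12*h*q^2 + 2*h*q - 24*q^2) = h/(h + 2)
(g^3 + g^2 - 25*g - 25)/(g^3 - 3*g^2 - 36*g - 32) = (g^2 - 25)/(g^2 - 4*g - 32)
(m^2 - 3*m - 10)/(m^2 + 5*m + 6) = (m - 5)/(m + 3)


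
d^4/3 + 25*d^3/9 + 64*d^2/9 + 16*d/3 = d*(d/3 + 1)*(d + 4/3)*(d + 4)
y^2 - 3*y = y*(y - 3)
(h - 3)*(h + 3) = h^2 - 9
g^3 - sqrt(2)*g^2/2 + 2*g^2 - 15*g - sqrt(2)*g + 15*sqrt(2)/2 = (g - 3)*(g + 5)*(g - sqrt(2)/2)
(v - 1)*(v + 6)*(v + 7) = v^3 + 12*v^2 + 29*v - 42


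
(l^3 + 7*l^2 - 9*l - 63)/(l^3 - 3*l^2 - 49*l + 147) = (l + 3)/(l - 7)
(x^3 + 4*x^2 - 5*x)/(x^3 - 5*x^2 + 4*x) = (x + 5)/(x - 4)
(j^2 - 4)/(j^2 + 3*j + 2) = (j - 2)/(j + 1)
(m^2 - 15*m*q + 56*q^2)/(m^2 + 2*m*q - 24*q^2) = (m^2 - 15*m*q + 56*q^2)/(m^2 + 2*m*q - 24*q^2)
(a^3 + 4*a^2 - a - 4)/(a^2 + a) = a + 3 - 4/a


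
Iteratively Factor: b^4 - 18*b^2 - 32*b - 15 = (b + 1)*(b^3 - b^2 - 17*b - 15) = (b + 1)^2*(b^2 - 2*b - 15) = (b + 1)^2*(b + 3)*(b - 5)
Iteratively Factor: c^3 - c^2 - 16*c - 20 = (c - 5)*(c^2 + 4*c + 4) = (c - 5)*(c + 2)*(c + 2)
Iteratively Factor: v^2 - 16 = (v + 4)*(v - 4)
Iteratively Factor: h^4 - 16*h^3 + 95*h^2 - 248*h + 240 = (h - 3)*(h^3 - 13*h^2 + 56*h - 80) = (h - 4)*(h - 3)*(h^2 - 9*h + 20) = (h - 5)*(h - 4)*(h - 3)*(h - 4)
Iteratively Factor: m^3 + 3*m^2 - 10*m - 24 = (m + 4)*(m^2 - m - 6) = (m - 3)*(m + 4)*(m + 2)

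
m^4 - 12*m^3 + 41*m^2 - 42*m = m*(m - 7)*(m - 3)*(m - 2)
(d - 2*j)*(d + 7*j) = d^2 + 5*d*j - 14*j^2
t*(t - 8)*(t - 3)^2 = t^4 - 14*t^3 + 57*t^2 - 72*t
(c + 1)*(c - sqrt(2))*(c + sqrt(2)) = c^3 + c^2 - 2*c - 2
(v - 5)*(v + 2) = v^2 - 3*v - 10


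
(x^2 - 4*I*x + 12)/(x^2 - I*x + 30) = (x + 2*I)/(x + 5*I)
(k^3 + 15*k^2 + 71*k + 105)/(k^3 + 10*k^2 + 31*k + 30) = (k + 7)/(k + 2)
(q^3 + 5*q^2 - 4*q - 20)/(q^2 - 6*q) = (q^3 + 5*q^2 - 4*q - 20)/(q*(q - 6))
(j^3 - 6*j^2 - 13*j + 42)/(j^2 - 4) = (j^2 - 4*j - 21)/(j + 2)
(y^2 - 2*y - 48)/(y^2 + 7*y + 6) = (y - 8)/(y + 1)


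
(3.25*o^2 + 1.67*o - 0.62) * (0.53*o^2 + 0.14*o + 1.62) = 1.7225*o^4 + 1.3401*o^3 + 5.1702*o^2 + 2.6186*o - 1.0044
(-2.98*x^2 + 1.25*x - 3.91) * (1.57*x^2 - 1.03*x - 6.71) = -4.6786*x^4 + 5.0319*x^3 + 12.5696*x^2 - 4.3602*x + 26.2361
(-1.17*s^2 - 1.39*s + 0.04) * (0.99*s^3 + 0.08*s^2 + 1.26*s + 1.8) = -1.1583*s^5 - 1.4697*s^4 - 1.5458*s^3 - 3.8542*s^2 - 2.4516*s + 0.072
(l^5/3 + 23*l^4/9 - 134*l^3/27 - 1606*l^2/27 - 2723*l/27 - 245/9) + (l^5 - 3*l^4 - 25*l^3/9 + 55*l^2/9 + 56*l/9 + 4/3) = 4*l^5/3 - 4*l^4/9 - 209*l^3/27 - 1441*l^2/27 - 2555*l/27 - 233/9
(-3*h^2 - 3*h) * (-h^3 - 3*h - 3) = 3*h^5 + 3*h^4 + 9*h^3 + 18*h^2 + 9*h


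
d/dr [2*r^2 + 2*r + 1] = 4*r + 2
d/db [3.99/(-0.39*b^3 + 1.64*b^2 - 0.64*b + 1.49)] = (4.6683*b^2 - 13.0872*b + 2.5536)/(0.39*b^3 - 1.64*b^2 + 0.64*b - 1.49)^2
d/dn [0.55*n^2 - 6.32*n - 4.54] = 1.1*n - 6.32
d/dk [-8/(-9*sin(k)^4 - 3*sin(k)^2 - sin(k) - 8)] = 8*(-33*sin(k) + 9*sin(3*k) - 1)*cos(k)/(9*sin(k)^4 + 3*sin(k)^2 + sin(k) + 8)^2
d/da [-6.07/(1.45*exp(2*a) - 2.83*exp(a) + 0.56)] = (17.603*exp(a) - 17.1781)*exp(a)/(1.45*exp(2*a) - 2.83*exp(a) + 0.56)^2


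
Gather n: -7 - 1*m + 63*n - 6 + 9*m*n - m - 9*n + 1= -2*m + n*(9*m + 54) - 12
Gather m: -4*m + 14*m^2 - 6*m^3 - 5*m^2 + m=-6*m^3 + 9*m^2 - 3*m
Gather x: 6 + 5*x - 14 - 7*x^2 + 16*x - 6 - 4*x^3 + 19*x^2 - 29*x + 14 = -4*x^3 + 12*x^2 - 8*x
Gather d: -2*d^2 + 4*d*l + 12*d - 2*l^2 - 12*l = -2*d^2 + d*(4*l + 12) - 2*l^2 - 12*l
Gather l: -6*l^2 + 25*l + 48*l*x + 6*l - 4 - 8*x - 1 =-6*l^2 + l*(48*x + 31) - 8*x - 5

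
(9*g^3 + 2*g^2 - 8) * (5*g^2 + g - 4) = 45*g^5 + 19*g^4 - 34*g^3 - 48*g^2 - 8*g + 32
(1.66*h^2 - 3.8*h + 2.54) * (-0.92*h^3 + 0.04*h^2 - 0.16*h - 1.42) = -1.5272*h^5 + 3.5624*h^4 - 2.7544*h^3 - 1.6476*h^2 + 4.9896*h - 3.6068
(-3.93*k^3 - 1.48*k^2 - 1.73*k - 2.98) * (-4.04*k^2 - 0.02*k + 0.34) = 15.8772*k^5 + 6.0578*k^4 + 5.6826*k^3 + 11.5706*k^2 - 0.5286*k - 1.0132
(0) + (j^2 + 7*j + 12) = j^2 + 7*j + 12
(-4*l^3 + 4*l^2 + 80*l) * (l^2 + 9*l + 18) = -4*l^5 - 32*l^4 + 44*l^3 + 792*l^2 + 1440*l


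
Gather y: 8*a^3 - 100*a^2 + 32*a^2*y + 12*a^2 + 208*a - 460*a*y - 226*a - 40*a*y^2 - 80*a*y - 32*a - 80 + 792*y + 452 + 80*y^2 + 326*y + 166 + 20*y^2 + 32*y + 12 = 8*a^3 - 88*a^2 - 50*a + y^2*(100 - 40*a) + y*(32*a^2 - 540*a + 1150) + 550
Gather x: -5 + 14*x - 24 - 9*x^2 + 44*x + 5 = -9*x^2 + 58*x - 24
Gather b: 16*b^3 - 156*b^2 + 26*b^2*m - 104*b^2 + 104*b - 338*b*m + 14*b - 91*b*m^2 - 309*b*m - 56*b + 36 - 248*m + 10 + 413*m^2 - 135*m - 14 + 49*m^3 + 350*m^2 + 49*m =16*b^3 + b^2*(26*m - 260) + b*(-91*m^2 - 647*m + 62) + 49*m^3 + 763*m^2 - 334*m + 32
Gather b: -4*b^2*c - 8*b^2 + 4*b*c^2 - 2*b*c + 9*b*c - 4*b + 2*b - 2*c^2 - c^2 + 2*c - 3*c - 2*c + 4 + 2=b^2*(-4*c - 8) + b*(4*c^2 + 7*c - 2) - 3*c^2 - 3*c + 6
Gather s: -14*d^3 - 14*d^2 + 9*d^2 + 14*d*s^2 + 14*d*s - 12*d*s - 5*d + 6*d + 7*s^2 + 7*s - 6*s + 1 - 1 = -14*d^3 - 5*d^2 + d + s^2*(14*d + 7) + s*(2*d + 1)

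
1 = 1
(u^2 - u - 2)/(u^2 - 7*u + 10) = (u + 1)/(u - 5)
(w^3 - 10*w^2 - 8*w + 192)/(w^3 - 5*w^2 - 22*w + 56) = (w^2 - 14*w + 48)/(w^2 - 9*w + 14)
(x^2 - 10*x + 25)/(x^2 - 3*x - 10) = (x - 5)/(x + 2)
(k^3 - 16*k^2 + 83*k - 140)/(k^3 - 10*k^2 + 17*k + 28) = (k - 5)/(k + 1)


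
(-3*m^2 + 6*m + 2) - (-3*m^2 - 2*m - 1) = 8*m + 3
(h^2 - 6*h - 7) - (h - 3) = h^2 - 7*h - 4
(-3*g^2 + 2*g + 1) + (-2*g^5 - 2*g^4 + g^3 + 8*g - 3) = -2*g^5 - 2*g^4 + g^3 - 3*g^2 + 10*g - 2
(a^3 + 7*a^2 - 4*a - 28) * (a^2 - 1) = a^5 + 7*a^4 - 5*a^3 - 35*a^2 + 4*a + 28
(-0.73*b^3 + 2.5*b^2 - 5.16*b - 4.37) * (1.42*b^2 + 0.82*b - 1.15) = -1.0366*b^5 + 2.9514*b^4 - 4.4377*b^3 - 13.3116*b^2 + 2.3506*b + 5.0255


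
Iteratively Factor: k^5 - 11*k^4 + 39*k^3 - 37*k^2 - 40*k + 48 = (k + 1)*(k^4 - 12*k^3 + 51*k^2 - 88*k + 48) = (k - 3)*(k + 1)*(k^3 - 9*k^2 + 24*k - 16) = (k - 4)*(k - 3)*(k + 1)*(k^2 - 5*k + 4) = (k - 4)*(k - 3)*(k - 1)*(k + 1)*(k - 4)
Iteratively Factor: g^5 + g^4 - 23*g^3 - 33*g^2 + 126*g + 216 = (g + 3)*(g^4 - 2*g^3 - 17*g^2 + 18*g + 72) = (g + 3)^2*(g^3 - 5*g^2 - 2*g + 24) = (g - 3)*(g + 3)^2*(g^2 - 2*g - 8) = (g - 4)*(g - 3)*(g + 3)^2*(g + 2)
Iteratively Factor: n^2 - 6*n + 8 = (n - 4)*(n - 2)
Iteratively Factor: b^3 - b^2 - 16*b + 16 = (b - 4)*(b^2 + 3*b - 4) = (b - 4)*(b + 4)*(b - 1)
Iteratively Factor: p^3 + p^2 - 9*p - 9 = (p + 1)*(p^2 - 9) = (p + 1)*(p + 3)*(p - 3)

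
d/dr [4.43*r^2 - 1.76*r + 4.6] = 8.86*r - 1.76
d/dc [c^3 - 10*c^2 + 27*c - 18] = 3*c^2 - 20*c + 27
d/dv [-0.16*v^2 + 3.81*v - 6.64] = 3.81 - 0.32*v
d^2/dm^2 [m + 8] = 0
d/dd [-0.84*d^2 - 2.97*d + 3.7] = -1.68*d - 2.97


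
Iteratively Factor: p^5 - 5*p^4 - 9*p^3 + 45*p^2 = (p)*(p^4 - 5*p^3 - 9*p^2 + 45*p) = p*(p - 3)*(p^3 - 2*p^2 - 15*p) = p^2*(p - 3)*(p^2 - 2*p - 15) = p^2*(p - 3)*(p + 3)*(p - 5)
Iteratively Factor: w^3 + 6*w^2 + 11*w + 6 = (w + 3)*(w^2 + 3*w + 2) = (w + 2)*(w + 3)*(w + 1)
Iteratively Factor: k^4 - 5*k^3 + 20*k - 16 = (k + 2)*(k^3 - 7*k^2 + 14*k - 8) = (k - 2)*(k + 2)*(k^2 - 5*k + 4) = (k - 4)*(k - 2)*(k + 2)*(k - 1)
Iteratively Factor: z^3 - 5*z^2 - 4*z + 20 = (z + 2)*(z^2 - 7*z + 10) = (z - 2)*(z + 2)*(z - 5)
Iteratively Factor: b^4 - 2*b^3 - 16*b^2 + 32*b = (b - 4)*(b^3 + 2*b^2 - 8*b) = (b - 4)*(b + 4)*(b^2 - 2*b) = (b - 4)*(b - 2)*(b + 4)*(b)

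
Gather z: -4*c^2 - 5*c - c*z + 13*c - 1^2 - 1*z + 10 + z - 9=-4*c^2 - c*z + 8*c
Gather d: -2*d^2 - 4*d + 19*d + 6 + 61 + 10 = -2*d^2 + 15*d + 77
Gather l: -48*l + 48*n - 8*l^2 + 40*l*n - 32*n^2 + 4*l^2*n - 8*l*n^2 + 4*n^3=l^2*(4*n - 8) + l*(-8*n^2 + 40*n - 48) + 4*n^3 - 32*n^2 + 48*n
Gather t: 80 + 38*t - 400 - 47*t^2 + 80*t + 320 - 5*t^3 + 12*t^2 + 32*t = -5*t^3 - 35*t^2 + 150*t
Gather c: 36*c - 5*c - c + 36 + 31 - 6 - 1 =30*c + 60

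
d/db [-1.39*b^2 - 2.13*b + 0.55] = -2.78*b - 2.13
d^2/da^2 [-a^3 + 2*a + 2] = -6*a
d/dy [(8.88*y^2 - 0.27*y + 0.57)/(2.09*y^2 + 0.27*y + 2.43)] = (2.9619*y^2 + 40.7742*y - 0.81)/(4.3681*y^4 + 1.1286*y^3 + 10.2303*y^2 + 1.3122*y + 5.9049)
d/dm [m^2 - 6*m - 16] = 2*m - 6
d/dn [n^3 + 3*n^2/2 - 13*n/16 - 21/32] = 3*n^2 + 3*n - 13/16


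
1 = 1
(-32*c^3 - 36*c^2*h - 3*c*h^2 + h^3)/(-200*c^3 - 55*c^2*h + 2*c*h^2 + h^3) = (4*c^2 + 5*c*h + h^2)/(25*c^2 + 10*c*h + h^2)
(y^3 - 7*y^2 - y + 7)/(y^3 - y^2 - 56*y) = (-y^3 + 7*y^2 + y - 7)/(y*(-y^2 + y + 56))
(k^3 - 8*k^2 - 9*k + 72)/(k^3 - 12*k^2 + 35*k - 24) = (k + 3)/(k - 1)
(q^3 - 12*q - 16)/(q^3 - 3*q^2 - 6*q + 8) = (q + 2)/(q - 1)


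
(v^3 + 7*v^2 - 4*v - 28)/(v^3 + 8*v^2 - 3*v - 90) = (v^3 + 7*v^2 - 4*v - 28)/(v^3 + 8*v^2 - 3*v - 90)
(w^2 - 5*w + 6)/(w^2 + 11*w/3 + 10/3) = 3*(w^2 - 5*w + 6)/(3*w^2 + 11*w + 10)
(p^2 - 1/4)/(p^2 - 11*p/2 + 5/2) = (p + 1/2)/(p - 5)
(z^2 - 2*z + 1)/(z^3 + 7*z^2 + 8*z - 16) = (z - 1)/(z^2 + 8*z + 16)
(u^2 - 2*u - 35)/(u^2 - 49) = (u + 5)/(u + 7)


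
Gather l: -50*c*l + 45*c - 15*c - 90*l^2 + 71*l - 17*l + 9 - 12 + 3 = 30*c - 90*l^2 + l*(54 - 50*c)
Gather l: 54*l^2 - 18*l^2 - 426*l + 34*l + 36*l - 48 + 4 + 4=36*l^2 - 356*l - 40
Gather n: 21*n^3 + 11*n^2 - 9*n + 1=21*n^3 + 11*n^2 - 9*n + 1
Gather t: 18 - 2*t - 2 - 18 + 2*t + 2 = 0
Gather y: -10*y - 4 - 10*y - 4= -20*y - 8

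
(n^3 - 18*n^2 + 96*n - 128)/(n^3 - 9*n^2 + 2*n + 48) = (n^2 - 10*n + 16)/(n^2 - n - 6)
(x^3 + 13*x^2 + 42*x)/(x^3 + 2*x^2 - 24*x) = (x + 7)/(x - 4)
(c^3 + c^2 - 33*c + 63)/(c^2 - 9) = (c^2 + 4*c - 21)/(c + 3)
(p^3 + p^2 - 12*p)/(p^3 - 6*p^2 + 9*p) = (p + 4)/(p - 3)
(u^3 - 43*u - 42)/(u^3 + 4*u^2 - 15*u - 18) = (u - 7)/(u - 3)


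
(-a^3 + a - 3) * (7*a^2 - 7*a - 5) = -7*a^5 + 7*a^4 + 12*a^3 - 28*a^2 + 16*a + 15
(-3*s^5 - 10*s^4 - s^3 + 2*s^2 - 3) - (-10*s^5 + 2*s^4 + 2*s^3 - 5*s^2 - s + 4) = 7*s^5 - 12*s^4 - 3*s^3 + 7*s^2 + s - 7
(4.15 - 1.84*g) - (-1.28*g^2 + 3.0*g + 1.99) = 1.28*g^2 - 4.84*g + 2.16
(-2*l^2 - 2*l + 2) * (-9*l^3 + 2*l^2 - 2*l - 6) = 18*l^5 + 14*l^4 - 18*l^3 + 20*l^2 + 8*l - 12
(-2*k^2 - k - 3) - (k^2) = -3*k^2 - k - 3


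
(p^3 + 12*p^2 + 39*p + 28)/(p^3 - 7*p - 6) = (p^2 + 11*p + 28)/(p^2 - p - 6)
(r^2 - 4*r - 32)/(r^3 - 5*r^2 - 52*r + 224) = (r + 4)/(r^2 + 3*r - 28)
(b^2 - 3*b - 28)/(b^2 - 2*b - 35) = (b + 4)/(b + 5)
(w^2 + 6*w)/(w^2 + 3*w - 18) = w/(w - 3)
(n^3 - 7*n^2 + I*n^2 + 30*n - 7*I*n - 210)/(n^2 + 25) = (n^2 + n*(-7 + 6*I) - 42*I)/(n + 5*I)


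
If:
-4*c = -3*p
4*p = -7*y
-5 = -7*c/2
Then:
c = 10/7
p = 40/21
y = -160/147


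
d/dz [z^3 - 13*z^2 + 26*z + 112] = 3*z^2 - 26*z + 26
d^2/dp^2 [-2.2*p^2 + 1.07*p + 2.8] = -4.40000000000000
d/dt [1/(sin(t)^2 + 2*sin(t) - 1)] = -2*(sin(t) + 1)*cos(t)/(2*sin(t) - cos(t)^2)^2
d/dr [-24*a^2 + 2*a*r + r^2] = 2*a + 2*r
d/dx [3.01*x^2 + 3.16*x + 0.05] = 6.02*x + 3.16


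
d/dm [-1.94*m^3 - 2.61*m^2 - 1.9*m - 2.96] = -5.82*m^2 - 5.22*m - 1.9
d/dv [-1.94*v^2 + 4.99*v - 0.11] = 4.99 - 3.88*v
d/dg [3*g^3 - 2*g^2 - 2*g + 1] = 9*g^2 - 4*g - 2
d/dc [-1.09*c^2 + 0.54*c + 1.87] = 0.54 - 2.18*c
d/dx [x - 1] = 1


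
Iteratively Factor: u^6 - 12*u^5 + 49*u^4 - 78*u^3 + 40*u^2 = (u - 4)*(u^5 - 8*u^4 + 17*u^3 - 10*u^2) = u*(u - 4)*(u^4 - 8*u^3 + 17*u^2 - 10*u) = u^2*(u - 4)*(u^3 - 8*u^2 + 17*u - 10) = u^2*(u - 4)*(u - 1)*(u^2 - 7*u + 10) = u^2*(u - 5)*(u - 4)*(u - 1)*(u - 2)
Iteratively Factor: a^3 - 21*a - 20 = (a - 5)*(a^2 + 5*a + 4) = (a - 5)*(a + 4)*(a + 1)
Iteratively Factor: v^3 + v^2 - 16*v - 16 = (v + 4)*(v^2 - 3*v - 4) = (v - 4)*(v + 4)*(v + 1)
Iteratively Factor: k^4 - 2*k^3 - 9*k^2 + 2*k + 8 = (k - 1)*(k^3 - k^2 - 10*k - 8) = (k - 1)*(k + 1)*(k^2 - 2*k - 8) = (k - 1)*(k + 1)*(k + 2)*(k - 4)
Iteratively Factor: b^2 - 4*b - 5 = (b - 5)*(b + 1)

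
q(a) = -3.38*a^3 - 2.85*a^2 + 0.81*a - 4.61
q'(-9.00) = -769.23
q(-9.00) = 2221.27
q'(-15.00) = -2195.19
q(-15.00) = 10749.49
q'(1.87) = -45.31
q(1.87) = -35.16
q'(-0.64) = 0.30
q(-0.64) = -5.41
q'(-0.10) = 1.28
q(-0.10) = -4.72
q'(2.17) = -59.31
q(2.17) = -50.81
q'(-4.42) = -172.10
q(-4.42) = 228.00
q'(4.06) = -189.48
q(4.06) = -274.50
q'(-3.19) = -84.19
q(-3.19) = 73.52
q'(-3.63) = -112.11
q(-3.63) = 116.57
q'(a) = -10.14*a^2 - 5.7*a + 0.81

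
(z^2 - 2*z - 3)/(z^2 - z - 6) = (z + 1)/(z + 2)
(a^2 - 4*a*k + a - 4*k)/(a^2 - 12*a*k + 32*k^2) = (a + 1)/(a - 8*k)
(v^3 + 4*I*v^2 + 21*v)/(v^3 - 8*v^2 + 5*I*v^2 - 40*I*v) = (v^2 + 4*I*v + 21)/(v^2 + v*(-8 + 5*I) - 40*I)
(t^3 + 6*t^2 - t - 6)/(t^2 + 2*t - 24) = (t^2 - 1)/(t - 4)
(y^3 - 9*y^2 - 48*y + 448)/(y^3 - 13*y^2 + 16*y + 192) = (y + 7)/(y + 3)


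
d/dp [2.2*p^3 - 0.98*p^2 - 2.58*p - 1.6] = 6.6*p^2 - 1.96*p - 2.58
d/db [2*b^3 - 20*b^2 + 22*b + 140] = 6*b^2 - 40*b + 22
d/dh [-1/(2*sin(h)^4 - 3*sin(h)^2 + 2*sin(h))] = 2*(1 - sin(3*h))*cos(h)/((2*sin(h)^3 - 3*sin(h) + 2)^2*sin(h)^2)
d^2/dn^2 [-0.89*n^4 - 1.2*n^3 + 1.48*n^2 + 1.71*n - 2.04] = -10.68*n^2 - 7.2*n + 2.96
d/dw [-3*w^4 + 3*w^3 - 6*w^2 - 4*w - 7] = -12*w^3 + 9*w^2 - 12*w - 4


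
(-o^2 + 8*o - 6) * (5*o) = -5*o^3 + 40*o^2 - 30*o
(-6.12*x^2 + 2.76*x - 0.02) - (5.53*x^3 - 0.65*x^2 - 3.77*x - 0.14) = -5.53*x^3 - 5.47*x^2 + 6.53*x + 0.12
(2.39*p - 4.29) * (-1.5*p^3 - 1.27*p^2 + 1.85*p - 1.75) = -3.585*p^4 + 3.3997*p^3 + 9.8698*p^2 - 12.119*p + 7.5075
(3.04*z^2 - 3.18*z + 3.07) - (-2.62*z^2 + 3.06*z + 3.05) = 5.66*z^2 - 6.24*z + 0.02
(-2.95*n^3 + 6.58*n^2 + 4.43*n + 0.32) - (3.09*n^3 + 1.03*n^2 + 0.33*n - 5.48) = -6.04*n^3 + 5.55*n^2 + 4.1*n + 5.8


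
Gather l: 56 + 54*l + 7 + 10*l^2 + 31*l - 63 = 10*l^2 + 85*l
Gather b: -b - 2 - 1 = -b - 3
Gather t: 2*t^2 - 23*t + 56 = 2*t^2 - 23*t + 56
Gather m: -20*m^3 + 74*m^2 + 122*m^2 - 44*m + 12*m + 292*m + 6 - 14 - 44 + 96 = -20*m^3 + 196*m^2 + 260*m + 44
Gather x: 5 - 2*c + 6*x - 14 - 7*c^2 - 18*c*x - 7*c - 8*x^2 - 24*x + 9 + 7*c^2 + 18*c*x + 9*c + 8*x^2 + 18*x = 0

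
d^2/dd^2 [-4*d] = 0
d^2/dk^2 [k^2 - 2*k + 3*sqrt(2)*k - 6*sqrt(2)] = 2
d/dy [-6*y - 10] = -6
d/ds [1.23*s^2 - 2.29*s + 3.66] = 2.46*s - 2.29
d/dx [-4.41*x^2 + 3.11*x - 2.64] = 3.11 - 8.82*x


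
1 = 1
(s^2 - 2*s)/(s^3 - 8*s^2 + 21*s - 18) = s/(s^2 - 6*s + 9)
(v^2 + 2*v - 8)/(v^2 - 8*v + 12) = (v + 4)/(v - 6)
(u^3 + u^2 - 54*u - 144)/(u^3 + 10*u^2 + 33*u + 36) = (u^2 - 2*u - 48)/(u^2 + 7*u + 12)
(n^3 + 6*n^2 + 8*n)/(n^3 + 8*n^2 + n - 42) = n*(n^2 + 6*n + 8)/(n^3 + 8*n^2 + n - 42)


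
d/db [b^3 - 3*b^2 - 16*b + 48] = 3*b^2 - 6*b - 16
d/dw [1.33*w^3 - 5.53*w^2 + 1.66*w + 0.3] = 3.99*w^2 - 11.06*w + 1.66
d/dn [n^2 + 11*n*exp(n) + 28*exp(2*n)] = 11*n*exp(n) + 2*n + 56*exp(2*n) + 11*exp(n)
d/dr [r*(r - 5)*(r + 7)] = 3*r^2 + 4*r - 35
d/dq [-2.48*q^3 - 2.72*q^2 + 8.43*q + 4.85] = -7.44*q^2 - 5.44*q + 8.43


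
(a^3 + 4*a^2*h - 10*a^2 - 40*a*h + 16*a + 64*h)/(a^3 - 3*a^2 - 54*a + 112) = (a + 4*h)/(a + 7)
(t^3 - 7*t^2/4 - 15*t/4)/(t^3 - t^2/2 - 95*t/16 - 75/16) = 4*t/(4*t + 5)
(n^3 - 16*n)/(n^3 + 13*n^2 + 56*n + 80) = n*(n - 4)/(n^2 + 9*n + 20)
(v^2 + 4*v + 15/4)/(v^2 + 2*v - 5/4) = (2*v + 3)/(2*v - 1)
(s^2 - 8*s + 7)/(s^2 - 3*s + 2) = (s - 7)/(s - 2)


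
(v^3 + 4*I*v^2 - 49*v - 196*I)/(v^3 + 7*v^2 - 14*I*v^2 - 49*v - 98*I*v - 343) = (v^2 + v*(-7 + 4*I) - 28*I)/(v^2 - 14*I*v - 49)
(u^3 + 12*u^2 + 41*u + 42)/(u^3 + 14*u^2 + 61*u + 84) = (u + 2)/(u + 4)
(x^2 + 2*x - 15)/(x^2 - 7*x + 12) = (x + 5)/(x - 4)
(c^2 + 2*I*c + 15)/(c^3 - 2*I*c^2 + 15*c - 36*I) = (c + 5*I)/(c^2 + I*c + 12)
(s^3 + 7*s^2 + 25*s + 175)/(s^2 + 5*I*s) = s + 7 - 5*I - 35*I/s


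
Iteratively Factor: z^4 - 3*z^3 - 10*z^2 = (z)*(z^3 - 3*z^2 - 10*z) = z*(z - 5)*(z^2 + 2*z) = z*(z - 5)*(z + 2)*(z)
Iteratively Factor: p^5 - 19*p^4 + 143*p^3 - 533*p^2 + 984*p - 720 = (p - 5)*(p^4 - 14*p^3 + 73*p^2 - 168*p + 144) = (p - 5)*(p - 4)*(p^3 - 10*p^2 + 33*p - 36) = (p - 5)*(p - 4)*(p - 3)*(p^2 - 7*p + 12) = (p - 5)*(p - 4)^2*(p - 3)*(p - 3)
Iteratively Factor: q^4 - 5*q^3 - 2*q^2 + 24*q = (q - 3)*(q^3 - 2*q^2 - 8*q) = (q - 3)*(q + 2)*(q^2 - 4*q) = (q - 4)*(q - 3)*(q + 2)*(q)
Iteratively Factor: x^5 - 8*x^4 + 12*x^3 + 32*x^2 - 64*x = (x - 4)*(x^4 - 4*x^3 - 4*x^2 + 16*x) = (x - 4)*(x + 2)*(x^3 - 6*x^2 + 8*x) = (x - 4)*(x - 2)*(x + 2)*(x^2 - 4*x) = (x - 4)^2*(x - 2)*(x + 2)*(x)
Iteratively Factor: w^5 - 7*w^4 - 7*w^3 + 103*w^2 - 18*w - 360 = (w + 2)*(w^4 - 9*w^3 + 11*w^2 + 81*w - 180) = (w - 3)*(w + 2)*(w^3 - 6*w^2 - 7*w + 60) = (w - 4)*(w - 3)*(w + 2)*(w^2 - 2*w - 15) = (w - 5)*(w - 4)*(w - 3)*(w + 2)*(w + 3)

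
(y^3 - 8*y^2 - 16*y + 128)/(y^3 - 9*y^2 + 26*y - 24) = (y^2 - 4*y - 32)/(y^2 - 5*y + 6)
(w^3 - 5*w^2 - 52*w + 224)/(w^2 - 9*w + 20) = (w^2 - w - 56)/(w - 5)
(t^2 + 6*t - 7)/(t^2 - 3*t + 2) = (t + 7)/(t - 2)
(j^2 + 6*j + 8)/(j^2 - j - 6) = (j + 4)/(j - 3)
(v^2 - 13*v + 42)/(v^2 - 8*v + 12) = (v - 7)/(v - 2)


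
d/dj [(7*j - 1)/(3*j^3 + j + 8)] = (21*j^3 + 7*j - (7*j - 1)*(9*j^2 + 1) + 56)/(3*j^3 + j + 8)^2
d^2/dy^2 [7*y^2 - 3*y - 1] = 14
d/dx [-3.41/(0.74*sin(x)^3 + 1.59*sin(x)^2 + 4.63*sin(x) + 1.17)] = (7.5702*sin(x)^2 + 10.8438*sin(x) + 15.7883)*cos(x)/(0.74*sin(x)^3 + 1.59*sin(x)^2 + 4.63*sin(x) + 1.17)^2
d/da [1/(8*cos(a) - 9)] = 8*sin(a)/(8*cos(a) - 9)^2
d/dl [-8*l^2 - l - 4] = -16*l - 1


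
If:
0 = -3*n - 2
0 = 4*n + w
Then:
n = -2/3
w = 8/3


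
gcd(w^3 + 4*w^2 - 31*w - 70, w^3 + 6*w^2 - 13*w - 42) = w^2 + 9*w + 14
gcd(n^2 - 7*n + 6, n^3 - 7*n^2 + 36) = n - 6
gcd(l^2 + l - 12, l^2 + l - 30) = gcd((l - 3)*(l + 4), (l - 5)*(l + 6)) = 1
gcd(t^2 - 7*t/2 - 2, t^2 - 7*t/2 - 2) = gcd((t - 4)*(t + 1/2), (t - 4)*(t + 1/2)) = t^2 - 7*t/2 - 2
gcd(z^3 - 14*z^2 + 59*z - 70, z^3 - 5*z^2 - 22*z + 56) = z^2 - 9*z + 14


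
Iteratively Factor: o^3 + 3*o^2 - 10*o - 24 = (o + 2)*(o^2 + o - 12) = (o - 3)*(o + 2)*(o + 4)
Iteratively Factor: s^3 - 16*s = (s - 4)*(s^2 + 4*s) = s*(s - 4)*(s + 4)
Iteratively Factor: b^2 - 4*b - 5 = (b + 1)*(b - 5)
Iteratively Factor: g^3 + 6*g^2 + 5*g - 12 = (g + 3)*(g^2 + 3*g - 4) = (g + 3)*(g + 4)*(g - 1)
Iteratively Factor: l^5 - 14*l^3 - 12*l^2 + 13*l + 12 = (l + 1)*(l^4 - l^3 - 13*l^2 + l + 12) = (l - 1)*(l + 1)*(l^3 - 13*l - 12) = (l - 1)*(l + 1)*(l + 3)*(l^2 - 3*l - 4) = (l - 4)*(l - 1)*(l + 1)*(l + 3)*(l + 1)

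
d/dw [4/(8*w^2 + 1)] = -64*w/(8*w^2 + 1)^2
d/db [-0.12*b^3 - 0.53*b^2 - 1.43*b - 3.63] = -0.36*b^2 - 1.06*b - 1.43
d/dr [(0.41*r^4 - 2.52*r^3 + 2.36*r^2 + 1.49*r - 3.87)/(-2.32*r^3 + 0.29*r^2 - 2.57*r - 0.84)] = (-0.9512*r^6 + 0.237800000000004*r^5 + 1.5833*r^4 + 18.4888*r^3 - 27.0821*r^2 - 1.7202*r - 11.1975)/(5.3824*r^6 - 1.3456*r^5 + 12.0089*r^4 + 2.407*r^3 + 6.1177*r^2 + 4.3176*r + 0.7056)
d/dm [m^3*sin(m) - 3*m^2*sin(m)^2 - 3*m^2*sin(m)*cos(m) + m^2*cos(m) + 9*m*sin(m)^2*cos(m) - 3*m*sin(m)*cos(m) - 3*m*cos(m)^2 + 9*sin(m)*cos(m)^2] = m^3*cos(m) + 2*m^2*sin(m) - 3*sqrt(2)*m^2*sin(2*m + pi/4) - 9*m*sin(m)/4 + 27*m*sin(3*m)/4 + 2*m*cos(m) - 3*m - 3*sqrt(2)*sin(2*m + pi/4)/2 + 9*cos(m)/2 + 9*cos(3*m)/2 - 3/2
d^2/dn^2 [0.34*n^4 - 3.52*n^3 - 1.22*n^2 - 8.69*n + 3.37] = 4.08*n^2 - 21.12*n - 2.44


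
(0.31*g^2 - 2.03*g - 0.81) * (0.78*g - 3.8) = 0.2418*g^3 - 2.7614*g^2 + 7.0822*g + 3.078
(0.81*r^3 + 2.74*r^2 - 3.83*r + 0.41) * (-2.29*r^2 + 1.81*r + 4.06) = -1.8549*r^5 - 4.8085*r^4 + 17.0187*r^3 + 3.2532*r^2 - 14.8077*r + 1.6646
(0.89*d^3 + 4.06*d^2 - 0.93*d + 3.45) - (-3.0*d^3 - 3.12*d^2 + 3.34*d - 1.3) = 3.89*d^3 + 7.18*d^2 - 4.27*d + 4.75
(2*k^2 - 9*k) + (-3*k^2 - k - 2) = -k^2 - 10*k - 2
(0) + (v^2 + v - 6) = v^2 + v - 6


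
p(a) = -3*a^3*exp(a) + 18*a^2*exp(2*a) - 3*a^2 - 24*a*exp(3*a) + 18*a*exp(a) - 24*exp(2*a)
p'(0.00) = -54.00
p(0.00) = -24.00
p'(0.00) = -54.00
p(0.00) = -24.00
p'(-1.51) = 4.70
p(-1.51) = -9.34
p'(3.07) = -2265239.20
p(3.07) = -669668.47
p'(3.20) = -3496689.39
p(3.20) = -1038476.72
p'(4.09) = -65413316.77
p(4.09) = -19946969.24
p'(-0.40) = -15.20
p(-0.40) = -11.78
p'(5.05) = -1446599594.18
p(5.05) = -449780297.22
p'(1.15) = -2891.88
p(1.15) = -824.36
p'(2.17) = -105929.00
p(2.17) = -30268.47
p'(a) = -3*a^3*exp(a) + 36*a^2*exp(2*a) - 9*a^2*exp(a) - 72*a*exp(3*a) + 36*a*exp(2*a) + 18*a*exp(a) - 6*a - 24*exp(3*a) - 48*exp(2*a) + 18*exp(a)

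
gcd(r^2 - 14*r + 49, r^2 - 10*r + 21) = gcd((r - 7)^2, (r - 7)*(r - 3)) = r - 7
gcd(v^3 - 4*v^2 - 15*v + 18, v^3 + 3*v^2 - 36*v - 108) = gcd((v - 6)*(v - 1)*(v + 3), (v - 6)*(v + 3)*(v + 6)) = v^2 - 3*v - 18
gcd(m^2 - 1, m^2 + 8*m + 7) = m + 1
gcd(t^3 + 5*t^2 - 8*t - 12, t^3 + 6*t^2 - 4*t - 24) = t^2 + 4*t - 12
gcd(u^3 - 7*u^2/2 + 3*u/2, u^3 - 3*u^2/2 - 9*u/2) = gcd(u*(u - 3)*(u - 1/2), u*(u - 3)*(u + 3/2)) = u^2 - 3*u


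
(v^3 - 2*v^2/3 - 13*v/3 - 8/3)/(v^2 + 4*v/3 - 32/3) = (v^2 + 2*v + 1)/(v + 4)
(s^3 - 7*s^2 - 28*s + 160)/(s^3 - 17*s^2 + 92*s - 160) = (s + 5)/(s - 5)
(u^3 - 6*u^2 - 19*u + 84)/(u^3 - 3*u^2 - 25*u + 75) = (u^2 - 3*u - 28)/(u^2 - 25)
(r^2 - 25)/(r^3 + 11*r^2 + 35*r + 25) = (r - 5)/(r^2 + 6*r + 5)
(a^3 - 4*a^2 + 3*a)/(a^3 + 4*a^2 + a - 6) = a*(a - 3)/(a^2 + 5*a + 6)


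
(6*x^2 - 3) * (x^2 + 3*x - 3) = 6*x^4 + 18*x^3 - 21*x^2 - 9*x + 9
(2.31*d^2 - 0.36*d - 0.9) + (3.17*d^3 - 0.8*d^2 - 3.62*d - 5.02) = 3.17*d^3 + 1.51*d^2 - 3.98*d - 5.92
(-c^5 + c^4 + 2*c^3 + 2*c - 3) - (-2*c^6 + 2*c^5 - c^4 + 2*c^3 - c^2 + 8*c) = 2*c^6 - 3*c^5 + 2*c^4 + c^2 - 6*c - 3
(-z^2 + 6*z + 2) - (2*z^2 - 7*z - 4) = -3*z^2 + 13*z + 6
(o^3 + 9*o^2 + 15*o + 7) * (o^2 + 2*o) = o^5 + 11*o^4 + 33*o^3 + 37*o^2 + 14*o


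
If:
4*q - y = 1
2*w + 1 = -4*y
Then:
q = y/4 + 1/4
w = -2*y - 1/2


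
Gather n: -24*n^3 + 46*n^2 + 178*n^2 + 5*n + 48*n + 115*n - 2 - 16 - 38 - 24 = -24*n^3 + 224*n^2 + 168*n - 80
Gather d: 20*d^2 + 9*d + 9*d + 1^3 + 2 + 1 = 20*d^2 + 18*d + 4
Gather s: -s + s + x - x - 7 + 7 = 0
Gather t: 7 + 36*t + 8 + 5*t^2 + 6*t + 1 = 5*t^2 + 42*t + 16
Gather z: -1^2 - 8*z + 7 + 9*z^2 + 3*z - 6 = 9*z^2 - 5*z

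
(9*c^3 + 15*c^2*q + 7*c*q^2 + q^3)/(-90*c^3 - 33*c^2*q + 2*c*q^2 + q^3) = (3*c^2 + 4*c*q + q^2)/(-30*c^2 - c*q + q^2)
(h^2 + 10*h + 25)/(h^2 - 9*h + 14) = (h^2 + 10*h + 25)/(h^2 - 9*h + 14)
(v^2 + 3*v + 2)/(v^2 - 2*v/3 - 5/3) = 3*(v + 2)/(3*v - 5)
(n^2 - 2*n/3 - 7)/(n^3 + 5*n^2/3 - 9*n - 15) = (3*n + 7)/(3*n^2 + 14*n + 15)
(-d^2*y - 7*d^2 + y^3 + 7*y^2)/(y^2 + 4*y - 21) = (-d^2 + y^2)/(y - 3)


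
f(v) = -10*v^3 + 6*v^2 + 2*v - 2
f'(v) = -30*v^2 + 12*v + 2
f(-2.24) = 136.02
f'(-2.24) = -175.41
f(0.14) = -1.63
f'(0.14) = 3.09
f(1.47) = -17.86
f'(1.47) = -45.19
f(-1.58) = 49.26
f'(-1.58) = -91.85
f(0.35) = -0.99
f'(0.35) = 2.52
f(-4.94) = 1340.08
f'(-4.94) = -789.39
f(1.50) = -19.25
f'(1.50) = -47.50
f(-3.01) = 319.05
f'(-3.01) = -305.92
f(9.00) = -6788.00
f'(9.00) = -2320.00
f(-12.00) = 18118.00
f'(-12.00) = -4462.00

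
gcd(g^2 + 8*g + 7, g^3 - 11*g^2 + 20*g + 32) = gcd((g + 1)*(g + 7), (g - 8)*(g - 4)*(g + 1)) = g + 1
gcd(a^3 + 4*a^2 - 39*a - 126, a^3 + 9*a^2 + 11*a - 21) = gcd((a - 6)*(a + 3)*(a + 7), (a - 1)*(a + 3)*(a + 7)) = a^2 + 10*a + 21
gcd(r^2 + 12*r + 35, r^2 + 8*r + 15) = r + 5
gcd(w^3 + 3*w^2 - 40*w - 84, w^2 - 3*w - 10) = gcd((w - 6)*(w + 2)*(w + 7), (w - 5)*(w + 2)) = w + 2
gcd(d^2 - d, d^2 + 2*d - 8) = 1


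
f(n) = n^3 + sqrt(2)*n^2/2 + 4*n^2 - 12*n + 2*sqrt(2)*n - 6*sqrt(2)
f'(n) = 3*n^2 + sqrt(2)*n + 8*n - 12 + 2*sqrt(2)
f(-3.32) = 37.25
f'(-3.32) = -7.36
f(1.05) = -11.77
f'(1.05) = 4.02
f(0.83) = -12.28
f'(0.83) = 0.71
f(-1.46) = 11.83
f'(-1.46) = -16.52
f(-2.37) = 26.38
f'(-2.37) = -14.63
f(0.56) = -11.97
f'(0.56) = -2.96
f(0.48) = -11.69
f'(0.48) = -3.96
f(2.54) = 14.97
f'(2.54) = 34.10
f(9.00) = 1019.25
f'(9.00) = 318.56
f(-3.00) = 34.39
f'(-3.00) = -10.41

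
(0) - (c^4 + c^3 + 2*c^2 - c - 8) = -c^4 - c^3 - 2*c^2 + c + 8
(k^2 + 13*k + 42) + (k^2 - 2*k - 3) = 2*k^2 + 11*k + 39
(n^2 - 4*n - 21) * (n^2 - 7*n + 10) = n^4 - 11*n^3 + 17*n^2 + 107*n - 210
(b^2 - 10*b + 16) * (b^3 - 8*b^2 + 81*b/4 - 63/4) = b^5 - 18*b^4 + 465*b^3/4 - 1385*b^2/4 + 963*b/2 - 252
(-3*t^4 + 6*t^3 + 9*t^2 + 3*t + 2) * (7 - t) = 3*t^5 - 27*t^4 + 33*t^3 + 60*t^2 + 19*t + 14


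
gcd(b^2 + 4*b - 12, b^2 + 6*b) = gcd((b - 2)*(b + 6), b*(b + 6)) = b + 6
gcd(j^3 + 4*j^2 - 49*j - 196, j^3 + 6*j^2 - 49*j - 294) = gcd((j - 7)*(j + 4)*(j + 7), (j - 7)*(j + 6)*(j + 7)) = j^2 - 49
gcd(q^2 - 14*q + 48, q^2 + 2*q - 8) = 1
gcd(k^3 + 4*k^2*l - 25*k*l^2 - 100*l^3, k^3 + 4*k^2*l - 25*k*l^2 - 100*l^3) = k^3 + 4*k^2*l - 25*k*l^2 - 100*l^3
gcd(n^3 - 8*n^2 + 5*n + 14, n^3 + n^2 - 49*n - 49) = n^2 - 6*n - 7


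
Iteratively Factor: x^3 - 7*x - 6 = (x + 1)*(x^2 - x - 6) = (x - 3)*(x + 1)*(x + 2)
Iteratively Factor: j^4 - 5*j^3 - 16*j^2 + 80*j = (j - 4)*(j^3 - j^2 - 20*j) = j*(j - 4)*(j^2 - j - 20) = j*(j - 5)*(j - 4)*(j + 4)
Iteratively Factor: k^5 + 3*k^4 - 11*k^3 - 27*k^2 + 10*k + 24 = (k + 2)*(k^4 + k^3 - 13*k^2 - k + 12) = (k + 2)*(k + 4)*(k^3 - 3*k^2 - k + 3) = (k - 3)*(k + 2)*(k + 4)*(k^2 - 1) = (k - 3)*(k - 1)*(k + 2)*(k + 4)*(k + 1)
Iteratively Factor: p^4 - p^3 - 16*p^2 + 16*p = (p - 1)*(p^3 - 16*p) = (p - 1)*(p + 4)*(p^2 - 4*p) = (p - 4)*(p - 1)*(p + 4)*(p)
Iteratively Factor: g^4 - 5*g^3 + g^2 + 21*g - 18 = (g + 2)*(g^3 - 7*g^2 + 15*g - 9) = (g - 3)*(g + 2)*(g^2 - 4*g + 3) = (g - 3)*(g - 1)*(g + 2)*(g - 3)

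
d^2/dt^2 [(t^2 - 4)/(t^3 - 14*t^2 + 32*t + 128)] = 2*(t + 10)/(t^4 - 32*t^3 + 384*t^2 - 2048*t + 4096)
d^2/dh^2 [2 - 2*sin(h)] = 2*sin(h)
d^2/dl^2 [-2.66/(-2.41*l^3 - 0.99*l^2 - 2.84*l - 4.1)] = (-(38.4636*l + 5.2668)*(2.41*l^3 + 0.99*l^2 + 2.84*l + 4.1) + 2.66*(7.23*l^2 + 1.98*l + 2.84)*(14.46*l^2 + 3.96*l + 5.68))/(2.41*l^3 + 0.99*l^2 + 2.84*l + 4.1)^3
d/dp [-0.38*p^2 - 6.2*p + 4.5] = -0.76*p - 6.2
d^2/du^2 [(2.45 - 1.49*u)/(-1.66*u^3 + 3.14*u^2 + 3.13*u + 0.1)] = (24.635064*u^5 - 127.613496*u^4 + 249.191172*u^3 - 65.58978*u^2 - 149.7219*u - 47.39895)/(4.574296*u^9 - 25.957752*u^8 + 23.225724*u^7 + 66.103048*u^6 - 40.665642*u^5 - 92.127198*u^4 - 36.511417*u^3 - 3.03327*u^2 - 0.0939*u - 0.001)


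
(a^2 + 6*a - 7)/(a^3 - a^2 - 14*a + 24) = (a^2 + 6*a - 7)/(a^3 - a^2 - 14*a + 24)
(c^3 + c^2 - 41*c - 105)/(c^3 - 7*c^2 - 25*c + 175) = (c + 3)/(c - 5)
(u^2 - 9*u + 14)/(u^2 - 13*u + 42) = (u - 2)/(u - 6)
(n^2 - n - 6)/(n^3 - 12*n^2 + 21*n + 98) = (n - 3)/(n^2 - 14*n + 49)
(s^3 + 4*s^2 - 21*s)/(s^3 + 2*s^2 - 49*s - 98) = s*(s - 3)/(s^2 - 5*s - 14)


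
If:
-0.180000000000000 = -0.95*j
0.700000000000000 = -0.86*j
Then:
No Solution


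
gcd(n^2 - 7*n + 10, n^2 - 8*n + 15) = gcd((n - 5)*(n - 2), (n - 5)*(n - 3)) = n - 5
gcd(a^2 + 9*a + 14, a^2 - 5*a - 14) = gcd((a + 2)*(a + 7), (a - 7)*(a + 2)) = a + 2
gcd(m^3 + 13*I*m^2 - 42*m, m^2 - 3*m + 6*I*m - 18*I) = m + 6*I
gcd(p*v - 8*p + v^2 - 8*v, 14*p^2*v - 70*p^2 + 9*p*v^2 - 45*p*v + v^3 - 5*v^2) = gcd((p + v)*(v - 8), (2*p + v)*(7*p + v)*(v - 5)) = 1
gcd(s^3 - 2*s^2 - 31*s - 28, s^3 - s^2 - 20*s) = s + 4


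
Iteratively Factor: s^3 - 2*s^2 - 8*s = (s - 4)*(s^2 + 2*s) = s*(s - 4)*(s + 2)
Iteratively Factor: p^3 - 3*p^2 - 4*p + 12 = (p - 3)*(p^2 - 4) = (p - 3)*(p - 2)*(p + 2)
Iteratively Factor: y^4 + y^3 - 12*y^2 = (y + 4)*(y^3 - 3*y^2) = y*(y + 4)*(y^2 - 3*y) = y*(y - 3)*(y + 4)*(y)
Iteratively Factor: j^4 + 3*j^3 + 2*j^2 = (j)*(j^3 + 3*j^2 + 2*j) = j^2*(j^2 + 3*j + 2) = j^2*(j + 2)*(j + 1)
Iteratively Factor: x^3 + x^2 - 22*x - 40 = (x - 5)*(x^2 + 6*x + 8) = (x - 5)*(x + 2)*(x + 4)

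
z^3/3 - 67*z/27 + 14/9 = (z/3 + 1)*(z - 7/3)*(z - 2/3)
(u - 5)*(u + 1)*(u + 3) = u^3 - u^2 - 17*u - 15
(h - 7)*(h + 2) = h^2 - 5*h - 14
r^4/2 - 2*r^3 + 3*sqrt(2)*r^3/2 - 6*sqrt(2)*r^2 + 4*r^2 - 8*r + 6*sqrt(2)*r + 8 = (r/2 + sqrt(2))*(r - 2)^2*(r + sqrt(2))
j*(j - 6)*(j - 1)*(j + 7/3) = j^4 - 14*j^3/3 - 31*j^2/3 + 14*j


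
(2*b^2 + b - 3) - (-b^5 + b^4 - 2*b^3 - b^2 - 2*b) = b^5 - b^4 + 2*b^3 + 3*b^2 + 3*b - 3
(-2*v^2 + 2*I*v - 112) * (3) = -6*v^2 + 6*I*v - 336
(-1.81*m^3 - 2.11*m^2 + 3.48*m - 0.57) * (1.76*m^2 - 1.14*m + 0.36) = -3.1856*m^5 - 1.6502*m^4 + 7.8786*m^3 - 5.73*m^2 + 1.9026*m - 0.2052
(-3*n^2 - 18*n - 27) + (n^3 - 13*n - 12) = n^3 - 3*n^2 - 31*n - 39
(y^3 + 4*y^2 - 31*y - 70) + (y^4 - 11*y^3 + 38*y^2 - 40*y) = y^4 - 10*y^3 + 42*y^2 - 71*y - 70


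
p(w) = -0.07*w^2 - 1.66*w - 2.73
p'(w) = -0.14*w - 1.66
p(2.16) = -6.64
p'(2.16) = -1.96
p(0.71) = -3.94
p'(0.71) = -1.76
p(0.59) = -3.73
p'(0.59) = -1.74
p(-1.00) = -1.14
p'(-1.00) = -1.52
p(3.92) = -10.31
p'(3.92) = -2.21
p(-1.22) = -0.81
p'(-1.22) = -1.49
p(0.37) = -3.35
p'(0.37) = -1.71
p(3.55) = -9.51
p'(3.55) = -2.16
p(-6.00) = 4.71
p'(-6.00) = -0.82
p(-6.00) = 4.71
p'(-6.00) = -0.82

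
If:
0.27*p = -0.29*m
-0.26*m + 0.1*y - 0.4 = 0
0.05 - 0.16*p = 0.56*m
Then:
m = 0.13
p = -0.14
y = 4.33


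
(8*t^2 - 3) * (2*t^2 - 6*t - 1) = 16*t^4 - 48*t^3 - 14*t^2 + 18*t + 3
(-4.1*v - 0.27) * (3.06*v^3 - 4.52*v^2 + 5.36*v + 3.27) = -12.546*v^4 + 17.7058*v^3 - 20.7556*v^2 - 14.8542*v - 0.8829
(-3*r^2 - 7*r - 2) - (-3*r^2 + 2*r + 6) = -9*r - 8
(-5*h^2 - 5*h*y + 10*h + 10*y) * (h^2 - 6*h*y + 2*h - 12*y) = -5*h^4 + 25*h^3*y + 30*h^2*y^2 + 20*h^2 - 100*h*y - 120*y^2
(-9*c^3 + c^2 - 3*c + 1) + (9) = -9*c^3 + c^2 - 3*c + 10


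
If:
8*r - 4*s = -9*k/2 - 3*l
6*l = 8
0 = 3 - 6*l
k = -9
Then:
No Solution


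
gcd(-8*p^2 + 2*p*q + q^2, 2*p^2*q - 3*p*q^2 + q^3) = 2*p - q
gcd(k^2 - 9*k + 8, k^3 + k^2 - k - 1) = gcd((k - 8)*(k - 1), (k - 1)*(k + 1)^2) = k - 1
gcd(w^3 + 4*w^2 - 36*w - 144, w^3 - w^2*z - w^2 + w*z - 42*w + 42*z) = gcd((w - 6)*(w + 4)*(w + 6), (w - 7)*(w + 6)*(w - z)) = w + 6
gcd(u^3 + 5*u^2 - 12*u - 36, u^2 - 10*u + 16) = 1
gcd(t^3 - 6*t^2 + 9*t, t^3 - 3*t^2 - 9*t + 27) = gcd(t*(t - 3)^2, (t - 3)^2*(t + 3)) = t^2 - 6*t + 9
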